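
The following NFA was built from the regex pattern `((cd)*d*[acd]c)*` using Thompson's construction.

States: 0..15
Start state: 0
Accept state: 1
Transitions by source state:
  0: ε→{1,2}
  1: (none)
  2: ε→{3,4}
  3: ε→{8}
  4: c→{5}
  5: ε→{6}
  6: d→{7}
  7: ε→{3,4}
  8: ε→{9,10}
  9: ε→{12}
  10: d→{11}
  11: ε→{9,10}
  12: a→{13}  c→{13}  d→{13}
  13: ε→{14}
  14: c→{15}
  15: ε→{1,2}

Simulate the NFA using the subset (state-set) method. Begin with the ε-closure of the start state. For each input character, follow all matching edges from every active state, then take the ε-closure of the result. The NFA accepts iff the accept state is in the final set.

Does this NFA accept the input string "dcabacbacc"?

start: ε-closure({0}) = {0,1,2,3,4,8,9,10,12}
'd' @ 1: {9,10,11,12,13,14}
'c' @ 2: {1,2,3,4,8,9,10,12,13,14,15}  ✓accept
'a' @ 3: {13,14}
'b' @ 4: {}  — state set empty
rest 'acbacc' ignored (set empty)
end set {} — state 1 not in

Answer: REJECT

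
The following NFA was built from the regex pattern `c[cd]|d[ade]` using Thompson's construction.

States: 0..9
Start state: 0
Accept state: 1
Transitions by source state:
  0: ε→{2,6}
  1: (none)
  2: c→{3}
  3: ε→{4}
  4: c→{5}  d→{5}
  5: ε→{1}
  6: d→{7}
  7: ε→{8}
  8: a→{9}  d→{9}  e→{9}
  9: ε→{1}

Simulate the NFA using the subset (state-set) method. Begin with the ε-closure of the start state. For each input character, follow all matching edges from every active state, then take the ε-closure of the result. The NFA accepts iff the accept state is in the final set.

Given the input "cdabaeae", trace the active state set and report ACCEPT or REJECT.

initial (ε-close {0}): {0,2,6}
'c' @ 1: {3,4}
'd' @ 2: {1,5}  [accepting]
'a' @ 3: {}  — dead — no transitions
rest 'baeae' ignored (set empty)
final: {}; accept 1 not in set

Answer: REJECT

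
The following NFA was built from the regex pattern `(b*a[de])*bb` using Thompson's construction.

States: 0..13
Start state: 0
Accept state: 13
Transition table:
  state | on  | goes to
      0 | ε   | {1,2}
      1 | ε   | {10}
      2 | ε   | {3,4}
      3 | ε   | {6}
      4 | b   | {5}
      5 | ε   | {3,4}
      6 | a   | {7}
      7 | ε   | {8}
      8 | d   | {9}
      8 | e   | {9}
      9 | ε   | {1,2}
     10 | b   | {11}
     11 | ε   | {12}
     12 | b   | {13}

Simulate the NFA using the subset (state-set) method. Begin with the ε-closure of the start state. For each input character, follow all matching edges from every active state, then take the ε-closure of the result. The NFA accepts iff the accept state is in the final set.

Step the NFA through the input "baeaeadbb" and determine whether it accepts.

initial (ε-close {0}): {0,1,2,3,4,6,10}
'b' @ 1: {3,4,5,6,11,12}
'a' @ 2: {7,8}
'e' @ 3: {1,2,3,4,6,9,10}
'a' @ 4: {7,8}
'e' @ 5: {1,2,3,4,6,9,10}
'a' @ 6: {7,8}
'd' @ 7: {1,2,3,4,6,9,10}
'b' @ 8: {3,4,5,6,11,12}
'b' @ 9: {3,4,5,6,13}  ✓accept
end set {3,4,5,6,13} — state 13 in

Answer: ACCEPT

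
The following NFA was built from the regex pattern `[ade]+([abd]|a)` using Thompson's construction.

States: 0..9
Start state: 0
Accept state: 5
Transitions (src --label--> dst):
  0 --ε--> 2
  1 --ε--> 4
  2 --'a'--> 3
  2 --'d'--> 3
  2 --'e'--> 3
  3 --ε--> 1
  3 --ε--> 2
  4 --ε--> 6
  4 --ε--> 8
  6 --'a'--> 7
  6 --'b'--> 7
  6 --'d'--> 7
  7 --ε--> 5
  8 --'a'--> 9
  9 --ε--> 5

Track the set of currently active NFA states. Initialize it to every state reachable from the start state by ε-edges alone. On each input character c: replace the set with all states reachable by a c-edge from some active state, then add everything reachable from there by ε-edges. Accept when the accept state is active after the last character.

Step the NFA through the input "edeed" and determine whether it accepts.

Answer: ACCEPT

Trace:
initial (ε-close {0}): {0,2}
'e' @ 1: {1,2,3,4,6,8}
'd' @ 2: {1,2,3,4,5,6,7,8}  [accepting]
'e' @ 3: {1,2,3,4,6,8}
'e' @ 4: {1,2,3,4,6,8}
'd' @ 5: {1,2,3,4,5,6,7,8}  [accepting]
after full input: {1,2,3,4,5,6,7,8}  (accept=5 in)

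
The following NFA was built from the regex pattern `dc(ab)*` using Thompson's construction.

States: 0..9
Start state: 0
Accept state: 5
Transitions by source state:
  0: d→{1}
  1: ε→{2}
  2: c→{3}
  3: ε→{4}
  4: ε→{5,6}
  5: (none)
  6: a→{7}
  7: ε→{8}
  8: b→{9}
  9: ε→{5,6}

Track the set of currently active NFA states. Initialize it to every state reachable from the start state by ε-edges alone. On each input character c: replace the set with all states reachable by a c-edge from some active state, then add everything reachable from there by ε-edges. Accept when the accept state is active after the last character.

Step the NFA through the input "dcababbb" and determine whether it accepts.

initial (ε-close {0}): {0}
'd' @ 1: {1,2}
'c' @ 2: {3,4,5,6}  ✓accept
'a' @ 3: {7,8}
'b' @ 4: {5,6,9}  ✓accept
'a' @ 5: {7,8}
'b' @ 6: {5,6,9}  ✓accept
'b' @ 7: {}  — dead — no transitions
rest 'b' ignored (set empty)
after full input: {}  (accept=5 not in)

Answer: REJECT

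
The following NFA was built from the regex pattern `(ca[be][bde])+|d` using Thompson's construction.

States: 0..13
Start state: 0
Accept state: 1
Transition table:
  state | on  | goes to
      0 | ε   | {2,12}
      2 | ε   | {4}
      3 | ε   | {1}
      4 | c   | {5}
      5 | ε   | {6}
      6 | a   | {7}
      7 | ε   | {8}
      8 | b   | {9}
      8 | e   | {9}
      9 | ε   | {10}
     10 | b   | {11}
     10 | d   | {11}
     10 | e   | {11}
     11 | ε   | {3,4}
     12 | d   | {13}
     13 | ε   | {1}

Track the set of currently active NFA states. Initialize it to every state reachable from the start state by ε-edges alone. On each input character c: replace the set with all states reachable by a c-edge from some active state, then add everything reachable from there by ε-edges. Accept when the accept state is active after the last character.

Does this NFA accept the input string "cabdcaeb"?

Answer: ACCEPT

Derivation:
initial (ε-close {0}): {0,2,4,12}
'c' @ 1: {5,6}
'a' @ 2: {7,8}
'b' @ 3: {9,10}
'd' @ 4: {1,3,4,11}  ✓accept
'c' @ 5: {5,6}
'a' @ 6: {7,8}
'e' @ 7: {9,10}
'b' @ 8: {1,3,4,11}  ✓accept
end set {1,3,4,11} — state 1 in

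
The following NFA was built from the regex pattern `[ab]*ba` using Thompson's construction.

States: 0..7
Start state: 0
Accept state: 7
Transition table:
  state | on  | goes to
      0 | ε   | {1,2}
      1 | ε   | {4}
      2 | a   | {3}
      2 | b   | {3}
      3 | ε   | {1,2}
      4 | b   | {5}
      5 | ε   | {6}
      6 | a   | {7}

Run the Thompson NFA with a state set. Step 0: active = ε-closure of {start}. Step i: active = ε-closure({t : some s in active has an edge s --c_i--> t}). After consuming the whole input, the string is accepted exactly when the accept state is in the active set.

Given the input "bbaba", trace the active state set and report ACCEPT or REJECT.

Answer: ACCEPT

Steps:
start: ε-closure({0}) = {0,1,2,4}
'b' @ 1: {1,2,3,4,5,6}
'b' @ 2: {1,2,3,4,5,6}
'a' @ 3: {1,2,3,4,7}  (accept∈set)
'b' @ 4: {1,2,3,4,5,6}
'a' @ 5: {1,2,3,4,7}  (accept∈set)
after full input: {1,2,3,4,7}  (accept=7 in)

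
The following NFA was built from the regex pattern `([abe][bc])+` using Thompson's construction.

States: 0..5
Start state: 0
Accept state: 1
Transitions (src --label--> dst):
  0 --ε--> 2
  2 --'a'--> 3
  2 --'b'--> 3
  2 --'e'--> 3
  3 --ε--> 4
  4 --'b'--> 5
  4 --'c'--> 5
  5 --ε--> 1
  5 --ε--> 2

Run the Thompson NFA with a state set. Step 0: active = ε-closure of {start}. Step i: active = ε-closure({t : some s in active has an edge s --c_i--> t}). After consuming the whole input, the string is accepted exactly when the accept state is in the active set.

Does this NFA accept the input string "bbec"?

initial (ε-close {0}): {0,2}
'b' @ 1: {3,4}
'b' @ 2: {1,2,5}  (accept∈set)
'e' @ 3: {3,4}
'c' @ 4: {1,2,5}  (accept∈set)
end set {1,2,5} — state 1 in

Answer: ACCEPT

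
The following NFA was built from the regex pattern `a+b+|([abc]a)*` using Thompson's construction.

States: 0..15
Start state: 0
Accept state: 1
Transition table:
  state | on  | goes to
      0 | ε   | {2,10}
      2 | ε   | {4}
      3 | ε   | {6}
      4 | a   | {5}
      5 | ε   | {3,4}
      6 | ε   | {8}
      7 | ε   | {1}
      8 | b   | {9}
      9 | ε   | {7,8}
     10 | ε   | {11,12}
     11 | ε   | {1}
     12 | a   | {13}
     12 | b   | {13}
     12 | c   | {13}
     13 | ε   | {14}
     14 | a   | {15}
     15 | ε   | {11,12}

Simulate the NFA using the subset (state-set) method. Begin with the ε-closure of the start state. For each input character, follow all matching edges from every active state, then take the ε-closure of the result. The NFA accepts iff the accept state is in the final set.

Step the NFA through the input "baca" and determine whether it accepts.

start: ε-closure({0}) = {0,1,2,4,10,11,12}
'b' @ 1: {13,14}
'a' @ 2: {1,11,12,15}  [accepting]
'c' @ 3: {13,14}
'a' @ 4: {1,11,12,15}  [accepting]
after full input: {1,11,12,15}  (accept=1 in)

Answer: ACCEPT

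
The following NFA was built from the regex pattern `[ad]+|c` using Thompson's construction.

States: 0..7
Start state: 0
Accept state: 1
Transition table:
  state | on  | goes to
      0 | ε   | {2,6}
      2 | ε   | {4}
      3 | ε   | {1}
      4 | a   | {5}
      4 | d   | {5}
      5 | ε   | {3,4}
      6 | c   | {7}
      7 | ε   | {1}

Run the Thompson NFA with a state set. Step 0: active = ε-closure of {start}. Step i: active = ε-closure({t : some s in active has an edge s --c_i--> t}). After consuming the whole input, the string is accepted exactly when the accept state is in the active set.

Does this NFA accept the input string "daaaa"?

Answer: ACCEPT

Trace:
S₀ = ε-closure({0}) = {0,2,4,6}
'd' @ 1: {1,3,4,5}  ✓accept
'a' @ 2: {1,3,4,5}  ✓accept
'a' @ 3: {1,3,4,5}  ✓accept
'a' @ 4: {1,3,4,5}  ✓accept
'a' @ 5: {1,3,4,5}  ✓accept
after full input: {1,3,4,5}  (accept=1 in)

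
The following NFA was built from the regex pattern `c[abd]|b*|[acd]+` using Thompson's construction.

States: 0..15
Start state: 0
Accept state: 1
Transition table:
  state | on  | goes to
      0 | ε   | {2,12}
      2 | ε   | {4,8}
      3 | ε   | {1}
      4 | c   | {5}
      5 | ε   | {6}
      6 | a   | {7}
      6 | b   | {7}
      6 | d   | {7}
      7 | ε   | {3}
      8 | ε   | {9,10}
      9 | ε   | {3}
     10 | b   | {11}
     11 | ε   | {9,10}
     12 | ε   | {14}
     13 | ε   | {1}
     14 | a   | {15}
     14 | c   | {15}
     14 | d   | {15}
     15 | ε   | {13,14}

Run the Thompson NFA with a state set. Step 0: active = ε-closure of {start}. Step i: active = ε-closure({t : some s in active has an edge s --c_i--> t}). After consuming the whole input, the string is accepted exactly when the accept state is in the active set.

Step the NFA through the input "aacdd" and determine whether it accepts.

S₀ = ε-closure({0}) = {0,1,2,3,4,8,9,10,12,14}
'a' @ 1: {1,13,14,15}  ✓accept
'a' @ 2: {1,13,14,15}  ✓accept
'c' @ 3: {1,13,14,15}  ✓accept
'd' @ 4: {1,13,14,15}  ✓accept
'd' @ 5: {1,13,14,15}  ✓accept
after full input: {1,13,14,15}  (accept=1 in)

Answer: ACCEPT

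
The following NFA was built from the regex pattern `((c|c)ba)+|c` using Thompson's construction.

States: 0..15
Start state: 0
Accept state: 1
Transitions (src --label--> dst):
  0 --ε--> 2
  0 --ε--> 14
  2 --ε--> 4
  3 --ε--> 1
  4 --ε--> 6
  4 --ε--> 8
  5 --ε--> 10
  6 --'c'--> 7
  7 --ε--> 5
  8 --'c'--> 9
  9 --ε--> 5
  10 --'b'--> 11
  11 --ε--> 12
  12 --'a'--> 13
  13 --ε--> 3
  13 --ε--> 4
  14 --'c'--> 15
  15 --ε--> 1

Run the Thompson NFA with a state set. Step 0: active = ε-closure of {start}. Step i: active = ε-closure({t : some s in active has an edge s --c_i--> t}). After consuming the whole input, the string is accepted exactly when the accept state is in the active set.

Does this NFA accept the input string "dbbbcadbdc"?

S₀ = ε-closure({0}) = {0,2,4,6,8,14}
'd' @ 1: {}  — dead — no transitions
rest 'bbbcadbdc' ignored (set empty)
end set {} — state 1 not in

Answer: REJECT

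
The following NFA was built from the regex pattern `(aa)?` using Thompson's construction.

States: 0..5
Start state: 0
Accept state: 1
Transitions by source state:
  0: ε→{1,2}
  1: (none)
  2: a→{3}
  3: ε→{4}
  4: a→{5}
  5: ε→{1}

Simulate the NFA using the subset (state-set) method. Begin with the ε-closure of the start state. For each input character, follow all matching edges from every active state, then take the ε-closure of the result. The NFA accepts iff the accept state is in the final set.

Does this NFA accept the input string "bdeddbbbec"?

Answer: REJECT

Trace:
start: ε-closure({0}) = {0,1,2}
'b' @ 1: {}  — state set empty
rest 'deddbbbec' ignored (set empty)
final: {}; accept 1 not in set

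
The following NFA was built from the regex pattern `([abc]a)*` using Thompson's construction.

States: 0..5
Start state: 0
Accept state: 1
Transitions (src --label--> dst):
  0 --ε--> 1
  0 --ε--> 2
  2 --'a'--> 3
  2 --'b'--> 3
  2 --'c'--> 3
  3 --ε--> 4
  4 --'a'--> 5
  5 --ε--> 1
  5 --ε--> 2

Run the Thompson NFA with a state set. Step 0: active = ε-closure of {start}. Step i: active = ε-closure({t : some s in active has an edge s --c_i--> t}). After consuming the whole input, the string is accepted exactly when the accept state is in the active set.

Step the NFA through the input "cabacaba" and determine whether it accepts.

start: ε-closure({0}) = {0,1,2}
'c' @ 1: {3,4}
'a' @ 2: {1,2,5}  ✓accept
'b' @ 3: {3,4}
'a' @ 4: {1,2,5}  ✓accept
'c' @ 5: {3,4}
'a' @ 6: {1,2,5}  ✓accept
'b' @ 7: {3,4}
'a' @ 8: {1,2,5}  ✓accept
final: {1,2,5}; accept 1 in set

Answer: ACCEPT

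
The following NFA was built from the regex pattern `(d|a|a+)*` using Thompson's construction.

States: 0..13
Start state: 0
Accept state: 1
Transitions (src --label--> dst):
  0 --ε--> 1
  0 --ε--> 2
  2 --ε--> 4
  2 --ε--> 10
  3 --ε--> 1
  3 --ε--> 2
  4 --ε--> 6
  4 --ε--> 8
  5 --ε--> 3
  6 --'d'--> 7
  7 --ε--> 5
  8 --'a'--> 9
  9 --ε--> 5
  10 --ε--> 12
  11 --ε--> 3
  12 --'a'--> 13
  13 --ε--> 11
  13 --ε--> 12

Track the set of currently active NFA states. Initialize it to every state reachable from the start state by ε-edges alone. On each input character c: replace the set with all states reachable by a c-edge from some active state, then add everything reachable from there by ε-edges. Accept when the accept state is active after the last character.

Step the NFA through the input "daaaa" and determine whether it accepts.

Answer: ACCEPT

Trace:
S₀ = ε-closure({0}) = {0,1,2,4,6,8,10,12}
'd' @ 1: {1,2,3,4,5,6,7,8,10,12}  ✓accept
'a' @ 2: {1,2,3,4,5,6,8,9,10,11,12,13}  ✓accept
'a' @ 3: {1,2,3,4,5,6,8,9,10,11,12,13}  ✓accept
'a' @ 4: {1,2,3,4,5,6,8,9,10,11,12,13}  ✓accept
'a' @ 5: {1,2,3,4,5,6,8,9,10,11,12,13}  ✓accept
end set {1,2,3,4,5,6,8,9,10,11,12,13} — state 1 in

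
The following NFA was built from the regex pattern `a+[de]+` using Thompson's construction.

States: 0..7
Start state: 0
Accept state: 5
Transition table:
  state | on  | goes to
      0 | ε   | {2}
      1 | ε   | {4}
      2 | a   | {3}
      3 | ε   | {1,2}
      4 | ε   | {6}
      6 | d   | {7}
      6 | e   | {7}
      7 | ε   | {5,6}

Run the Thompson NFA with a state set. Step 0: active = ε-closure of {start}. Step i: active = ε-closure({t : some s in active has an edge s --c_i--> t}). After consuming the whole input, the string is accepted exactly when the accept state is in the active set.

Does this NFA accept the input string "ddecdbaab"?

initial (ε-close {0}): {0,2}
'd' @ 1: {}  — no active states
rest 'decdbaab' ignored (set empty)
after full input: {}  (accept=5 not in)

Answer: REJECT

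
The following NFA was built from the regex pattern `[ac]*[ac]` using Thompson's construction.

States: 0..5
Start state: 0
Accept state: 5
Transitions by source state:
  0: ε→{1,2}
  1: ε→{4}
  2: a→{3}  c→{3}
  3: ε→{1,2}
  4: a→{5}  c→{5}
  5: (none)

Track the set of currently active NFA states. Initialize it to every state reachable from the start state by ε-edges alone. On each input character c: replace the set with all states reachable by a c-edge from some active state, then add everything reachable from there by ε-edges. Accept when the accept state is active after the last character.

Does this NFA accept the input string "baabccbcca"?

Answer: REJECT

Derivation:
initial (ε-close {0}): {0,1,2,4}
'b' @ 1: {}  — state set empty
rest 'aabccbcca' ignored (set empty)
after full input: {}  (accept=5 not in)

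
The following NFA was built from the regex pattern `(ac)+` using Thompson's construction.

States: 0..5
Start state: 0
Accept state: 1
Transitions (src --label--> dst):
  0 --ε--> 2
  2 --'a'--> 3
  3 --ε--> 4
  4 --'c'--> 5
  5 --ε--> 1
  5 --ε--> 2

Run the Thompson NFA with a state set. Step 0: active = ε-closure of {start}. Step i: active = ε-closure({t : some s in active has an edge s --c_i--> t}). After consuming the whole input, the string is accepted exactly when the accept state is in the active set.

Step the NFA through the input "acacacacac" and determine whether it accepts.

Answer: ACCEPT

Derivation:
S₀ = ε-closure({0}) = {0,2}
'a' @ 1: {3,4}
'c' @ 2: {1,2,5}  [accepting]
'a' @ 3: {3,4}
'c' @ 4: {1,2,5}  [accepting]
'a' @ 5: {3,4}
'c' @ 6: {1,2,5}  [accepting]
'a' @ 7: {3,4}
'c' @ 8: {1,2,5}  [accepting]
'a' @ 9: {3,4}
'c' @ 10: {1,2,5}  [accepting]
after full input: {1,2,5}  (accept=1 in)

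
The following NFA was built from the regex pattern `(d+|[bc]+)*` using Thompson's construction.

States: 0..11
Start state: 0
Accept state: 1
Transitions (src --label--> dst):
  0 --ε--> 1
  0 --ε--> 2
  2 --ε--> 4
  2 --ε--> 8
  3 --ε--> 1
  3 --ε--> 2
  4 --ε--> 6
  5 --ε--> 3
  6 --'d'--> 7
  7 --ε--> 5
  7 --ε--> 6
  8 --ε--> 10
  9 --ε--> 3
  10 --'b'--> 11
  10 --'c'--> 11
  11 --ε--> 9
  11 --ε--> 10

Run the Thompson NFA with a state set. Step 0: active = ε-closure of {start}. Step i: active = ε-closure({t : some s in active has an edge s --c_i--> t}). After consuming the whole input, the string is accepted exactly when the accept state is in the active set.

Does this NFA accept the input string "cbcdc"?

start: ε-closure({0}) = {0,1,2,4,6,8,10}
'c' @ 1: {1,2,3,4,6,8,9,10,11}  ✓accept
'b' @ 2: {1,2,3,4,6,8,9,10,11}  ✓accept
'c' @ 3: {1,2,3,4,6,8,9,10,11}  ✓accept
'd' @ 4: {1,2,3,4,5,6,7,8,10}  ✓accept
'c' @ 5: {1,2,3,4,6,8,9,10,11}  ✓accept
after full input: {1,2,3,4,6,8,9,10,11}  (accept=1 in)

Answer: ACCEPT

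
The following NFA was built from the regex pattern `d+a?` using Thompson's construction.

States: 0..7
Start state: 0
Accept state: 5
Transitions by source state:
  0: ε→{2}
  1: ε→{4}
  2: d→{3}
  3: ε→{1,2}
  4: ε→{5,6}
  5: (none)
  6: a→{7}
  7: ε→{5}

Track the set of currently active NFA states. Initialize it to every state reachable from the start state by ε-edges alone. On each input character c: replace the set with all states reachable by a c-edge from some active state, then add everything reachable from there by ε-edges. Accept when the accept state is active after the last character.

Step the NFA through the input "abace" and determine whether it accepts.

S₀ = ε-closure({0}) = {0,2}
'a' @ 1: {}  — no active states
rest 'bace' ignored (set empty)
end set {} — state 5 not in

Answer: REJECT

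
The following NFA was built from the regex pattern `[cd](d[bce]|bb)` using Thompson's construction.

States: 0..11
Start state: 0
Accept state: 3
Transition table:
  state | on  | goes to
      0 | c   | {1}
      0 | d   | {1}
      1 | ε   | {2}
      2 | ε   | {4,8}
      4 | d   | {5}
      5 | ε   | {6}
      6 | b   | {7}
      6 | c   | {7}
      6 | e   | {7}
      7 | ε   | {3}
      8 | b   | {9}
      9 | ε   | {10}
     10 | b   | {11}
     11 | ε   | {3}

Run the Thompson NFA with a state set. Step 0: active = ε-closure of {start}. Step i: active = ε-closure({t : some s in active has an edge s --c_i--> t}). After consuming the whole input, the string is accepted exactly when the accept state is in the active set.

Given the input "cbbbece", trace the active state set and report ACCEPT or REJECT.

S₀ = ε-closure({0}) = {0}
'c' @ 1: {1,2,4,8}
'b' @ 2: {9,10}
'b' @ 3: {3,11}  (accept∈set)
'b' @ 4: {}  — dead — no transitions
rest 'ece' ignored (set empty)
end set {} — state 3 not in

Answer: REJECT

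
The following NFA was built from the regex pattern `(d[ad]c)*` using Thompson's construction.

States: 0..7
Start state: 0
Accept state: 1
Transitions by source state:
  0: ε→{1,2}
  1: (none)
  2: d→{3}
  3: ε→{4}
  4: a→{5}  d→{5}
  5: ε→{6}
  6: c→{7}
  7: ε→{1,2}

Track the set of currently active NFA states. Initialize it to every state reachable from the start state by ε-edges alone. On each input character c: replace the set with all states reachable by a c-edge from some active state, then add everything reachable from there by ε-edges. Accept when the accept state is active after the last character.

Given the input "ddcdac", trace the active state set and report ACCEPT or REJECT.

S₀ = ε-closure({0}) = {0,1,2}
'd' @ 1: {3,4}
'd' @ 2: {5,6}
'c' @ 3: {1,2,7}  (accept∈set)
'd' @ 4: {3,4}
'a' @ 5: {5,6}
'c' @ 6: {1,2,7}  (accept∈set)
final: {1,2,7}; accept 1 in set

Answer: ACCEPT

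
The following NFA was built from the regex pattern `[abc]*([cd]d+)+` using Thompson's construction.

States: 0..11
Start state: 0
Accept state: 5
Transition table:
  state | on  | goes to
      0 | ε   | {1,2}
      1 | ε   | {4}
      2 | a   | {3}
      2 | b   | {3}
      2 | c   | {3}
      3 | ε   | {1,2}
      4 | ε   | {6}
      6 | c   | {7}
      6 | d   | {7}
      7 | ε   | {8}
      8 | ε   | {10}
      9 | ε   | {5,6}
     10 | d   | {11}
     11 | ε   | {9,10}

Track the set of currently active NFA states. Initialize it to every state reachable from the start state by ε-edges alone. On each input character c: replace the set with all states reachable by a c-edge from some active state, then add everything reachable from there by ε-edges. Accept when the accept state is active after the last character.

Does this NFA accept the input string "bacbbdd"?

start: ε-closure({0}) = {0,1,2,4,6}
'b' @ 1: {1,2,3,4,6}
'a' @ 2: {1,2,3,4,6}
'c' @ 3: {1,2,3,4,6,7,8,10}
'b' @ 4: {1,2,3,4,6}
'b' @ 5: {1,2,3,4,6}
'd' @ 6: {7,8,10}
'd' @ 7: {5,6,9,10,11}  (accept∈set)
after full input: {5,6,9,10,11}  (accept=5 in)

Answer: ACCEPT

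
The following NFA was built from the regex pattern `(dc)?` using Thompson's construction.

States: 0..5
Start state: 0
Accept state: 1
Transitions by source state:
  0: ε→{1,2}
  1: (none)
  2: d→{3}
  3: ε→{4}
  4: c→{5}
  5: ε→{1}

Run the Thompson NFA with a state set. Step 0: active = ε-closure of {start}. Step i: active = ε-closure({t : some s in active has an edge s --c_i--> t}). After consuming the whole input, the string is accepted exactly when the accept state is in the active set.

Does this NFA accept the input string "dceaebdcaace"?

Answer: REJECT

Derivation:
initial (ε-close {0}): {0,1,2}
'd' @ 1: {3,4}
'c' @ 2: {1,5}  [accepting]
'e' @ 3: {}  — dead — no transitions
rest 'aebdcaace' ignored (set empty)
after full input: {}  (accept=1 not in)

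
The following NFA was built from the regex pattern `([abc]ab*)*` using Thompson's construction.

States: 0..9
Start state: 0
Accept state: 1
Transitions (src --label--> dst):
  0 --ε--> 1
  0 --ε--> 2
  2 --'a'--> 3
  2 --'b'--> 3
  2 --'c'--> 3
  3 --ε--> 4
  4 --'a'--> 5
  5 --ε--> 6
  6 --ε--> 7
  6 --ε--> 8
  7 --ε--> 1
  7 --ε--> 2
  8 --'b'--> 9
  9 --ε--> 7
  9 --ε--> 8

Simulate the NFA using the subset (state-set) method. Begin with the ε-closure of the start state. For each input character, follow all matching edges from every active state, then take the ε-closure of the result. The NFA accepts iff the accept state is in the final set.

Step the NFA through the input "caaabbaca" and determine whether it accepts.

initial (ε-close {0}): {0,1,2}
'c' @ 1: {3,4}
'a' @ 2: {1,2,5,6,7,8}  ✓accept
'a' @ 3: {3,4}
'a' @ 4: {1,2,5,6,7,8}  ✓accept
'b' @ 5: {1,2,3,4,7,8,9}  ✓accept
'b' @ 6: {1,2,3,4,7,8,9}  ✓accept
'a' @ 7: {1,2,3,4,5,6,7,8}  ✓accept
'c' @ 8: {3,4}
'a' @ 9: {1,2,5,6,7,8}  ✓accept
after full input: {1,2,5,6,7,8}  (accept=1 in)

Answer: ACCEPT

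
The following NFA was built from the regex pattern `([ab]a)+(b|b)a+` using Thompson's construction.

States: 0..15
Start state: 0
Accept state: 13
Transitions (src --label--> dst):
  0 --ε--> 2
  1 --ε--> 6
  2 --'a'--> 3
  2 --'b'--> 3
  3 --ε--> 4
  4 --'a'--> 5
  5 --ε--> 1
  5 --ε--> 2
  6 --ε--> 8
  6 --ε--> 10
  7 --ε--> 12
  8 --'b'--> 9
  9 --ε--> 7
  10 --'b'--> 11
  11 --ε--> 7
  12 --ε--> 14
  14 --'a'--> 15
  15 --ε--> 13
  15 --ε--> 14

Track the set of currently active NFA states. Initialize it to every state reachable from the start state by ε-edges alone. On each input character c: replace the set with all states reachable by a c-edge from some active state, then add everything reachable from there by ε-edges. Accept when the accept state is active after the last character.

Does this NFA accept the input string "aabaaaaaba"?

initial (ε-close {0}): {0,2}
'a' @ 1: {3,4}
'a' @ 2: {1,2,5,6,8,10}
'b' @ 3: {3,4,7,9,11,12,14}
'a' @ 4: {1,2,5,6,8,10,13,14,15}  ✓accept
'a' @ 5: {3,4,13,14,15}  ✓accept
'a' @ 6: {1,2,5,6,8,10,13,14,15}  ✓accept
'a' @ 7: {3,4,13,14,15}  ✓accept
'a' @ 8: {1,2,5,6,8,10,13,14,15}  ✓accept
'b' @ 9: {3,4,7,9,11,12,14}
'a' @ 10: {1,2,5,6,8,10,13,14,15}  ✓accept
after full input: {1,2,5,6,8,10,13,14,15}  (accept=13 in)

Answer: ACCEPT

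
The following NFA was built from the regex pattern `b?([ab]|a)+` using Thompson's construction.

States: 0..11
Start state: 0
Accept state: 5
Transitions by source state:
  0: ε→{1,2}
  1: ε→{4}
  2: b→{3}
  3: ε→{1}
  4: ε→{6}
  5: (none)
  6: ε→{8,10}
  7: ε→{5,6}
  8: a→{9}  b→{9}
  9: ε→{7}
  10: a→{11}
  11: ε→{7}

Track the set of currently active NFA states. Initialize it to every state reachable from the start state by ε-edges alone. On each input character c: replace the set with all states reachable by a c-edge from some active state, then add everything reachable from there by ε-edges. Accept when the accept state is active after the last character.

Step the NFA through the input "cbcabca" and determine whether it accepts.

initial (ε-close {0}): {0,1,2,4,6,8,10}
'c' @ 1: {}  — no active states
rest 'bcabca' ignored (set empty)
final: {}; accept 5 not in set

Answer: REJECT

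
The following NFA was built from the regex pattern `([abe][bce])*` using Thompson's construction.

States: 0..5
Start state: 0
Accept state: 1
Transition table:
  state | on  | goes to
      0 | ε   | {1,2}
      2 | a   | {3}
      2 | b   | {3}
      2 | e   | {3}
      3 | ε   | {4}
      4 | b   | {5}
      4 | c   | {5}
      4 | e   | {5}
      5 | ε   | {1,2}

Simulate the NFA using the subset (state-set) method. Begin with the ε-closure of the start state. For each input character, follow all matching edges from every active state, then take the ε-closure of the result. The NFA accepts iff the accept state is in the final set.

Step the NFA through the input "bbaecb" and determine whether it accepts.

Answer: REJECT

Derivation:
S₀ = ε-closure({0}) = {0,1,2}
'b' @ 1: {3,4}
'b' @ 2: {1,2,5}  [accepting]
'a' @ 3: {3,4}
'e' @ 4: {1,2,5}  [accepting]
'c' @ 5: {}  — dead — no transitions
rest 'b' ignored (set empty)
final: {}; accept 1 not in set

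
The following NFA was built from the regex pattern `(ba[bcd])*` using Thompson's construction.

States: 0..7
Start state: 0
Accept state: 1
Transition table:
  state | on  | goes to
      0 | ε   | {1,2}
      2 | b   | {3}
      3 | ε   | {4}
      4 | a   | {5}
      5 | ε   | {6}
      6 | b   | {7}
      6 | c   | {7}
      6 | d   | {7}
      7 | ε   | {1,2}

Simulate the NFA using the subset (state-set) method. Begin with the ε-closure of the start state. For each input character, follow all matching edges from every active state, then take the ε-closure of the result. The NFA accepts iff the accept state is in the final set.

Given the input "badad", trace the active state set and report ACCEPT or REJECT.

initial (ε-close {0}): {0,1,2}
'b' @ 1: {3,4}
'a' @ 2: {5,6}
'd' @ 3: {1,2,7}  (accept∈set)
'a' @ 4: {}  — dead — no transitions
rest 'd' ignored (set empty)
final: {}; accept 1 not in set

Answer: REJECT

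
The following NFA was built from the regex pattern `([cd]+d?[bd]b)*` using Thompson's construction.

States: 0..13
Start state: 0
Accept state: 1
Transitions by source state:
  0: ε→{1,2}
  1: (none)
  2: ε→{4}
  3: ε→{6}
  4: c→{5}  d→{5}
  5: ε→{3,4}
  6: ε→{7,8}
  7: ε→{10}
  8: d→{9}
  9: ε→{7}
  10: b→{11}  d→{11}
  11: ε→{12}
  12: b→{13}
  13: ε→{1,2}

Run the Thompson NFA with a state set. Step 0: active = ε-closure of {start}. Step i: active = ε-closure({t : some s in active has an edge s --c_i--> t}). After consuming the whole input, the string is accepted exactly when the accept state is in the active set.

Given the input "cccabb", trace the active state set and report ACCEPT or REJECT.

Answer: REJECT

Steps:
S₀ = ε-closure({0}) = {0,1,2,4}
'c' @ 1: {3,4,5,6,7,8,10}
'c' @ 2: {3,4,5,6,7,8,10}
'c' @ 3: {3,4,5,6,7,8,10}
'a' @ 4: {}  — state set empty
rest 'bb' ignored (set empty)
final: {}; accept 1 not in set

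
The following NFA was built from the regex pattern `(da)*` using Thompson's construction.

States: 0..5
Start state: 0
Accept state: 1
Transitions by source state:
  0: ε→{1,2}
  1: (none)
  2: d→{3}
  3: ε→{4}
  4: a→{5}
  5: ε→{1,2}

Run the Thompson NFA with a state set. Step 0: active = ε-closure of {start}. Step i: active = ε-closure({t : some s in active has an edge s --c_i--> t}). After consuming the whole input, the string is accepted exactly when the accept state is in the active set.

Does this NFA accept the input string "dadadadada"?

Answer: ACCEPT

Trace:
S₀ = ε-closure({0}) = {0,1,2}
'd' @ 1: {3,4}
'a' @ 2: {1,2,5}  ✓accept
'd' @ 3: {3,4}
'a' @ 4: {1,2,5}  ✓accept
'd' @ 5: {3,4}
'a' @ 6: {1,2,5}  ✓accept
'd' @ 7: {3,4}
'a' @ 8: {1,2,5}  ✓accept
'd' @ 9: {3,4}
'a' @ 10: {1,2,5}  ✓accept
end set {1,2,5} — state 1 in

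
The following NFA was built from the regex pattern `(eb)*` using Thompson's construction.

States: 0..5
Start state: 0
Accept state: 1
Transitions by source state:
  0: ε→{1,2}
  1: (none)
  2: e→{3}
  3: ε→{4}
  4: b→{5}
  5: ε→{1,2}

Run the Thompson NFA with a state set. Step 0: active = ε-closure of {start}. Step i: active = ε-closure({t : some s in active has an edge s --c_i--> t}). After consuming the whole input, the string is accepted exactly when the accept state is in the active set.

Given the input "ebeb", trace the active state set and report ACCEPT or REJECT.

start: ε-closure({0}) = {0,1,2}
'e' @ 1: {3,4}
'b' @ 2: {1,2,5}  ✓accept
'e' @ 3: {3,4}
'b' @ 4: {1,2,5}  ✓accept
final: {1,2,5}; accept 1 in set

Answer: ACCEPT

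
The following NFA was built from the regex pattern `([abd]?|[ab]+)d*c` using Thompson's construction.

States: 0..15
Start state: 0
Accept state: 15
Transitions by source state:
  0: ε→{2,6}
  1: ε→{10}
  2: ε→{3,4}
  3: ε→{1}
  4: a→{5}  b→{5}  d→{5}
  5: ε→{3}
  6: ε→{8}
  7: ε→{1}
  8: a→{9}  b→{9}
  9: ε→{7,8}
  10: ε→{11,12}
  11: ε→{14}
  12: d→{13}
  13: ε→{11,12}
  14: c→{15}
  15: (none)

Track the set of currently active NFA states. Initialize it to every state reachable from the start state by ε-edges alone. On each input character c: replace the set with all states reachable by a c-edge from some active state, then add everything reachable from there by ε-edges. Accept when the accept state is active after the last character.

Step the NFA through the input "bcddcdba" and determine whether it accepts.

Answer: REJECT

Steps:
initial (ε-close {0}): {0,1,2,3,4,6,8,10,11,12,14}
'b' @ 1: {1,3,5,7,8,9,10,11,12,14}
'c' @ 2: {15}  (accept∈set)
'd' @ 3: {}  — state set empty
rest 'dcdba' ignored (set empty)
final: {}; accept 15 not in set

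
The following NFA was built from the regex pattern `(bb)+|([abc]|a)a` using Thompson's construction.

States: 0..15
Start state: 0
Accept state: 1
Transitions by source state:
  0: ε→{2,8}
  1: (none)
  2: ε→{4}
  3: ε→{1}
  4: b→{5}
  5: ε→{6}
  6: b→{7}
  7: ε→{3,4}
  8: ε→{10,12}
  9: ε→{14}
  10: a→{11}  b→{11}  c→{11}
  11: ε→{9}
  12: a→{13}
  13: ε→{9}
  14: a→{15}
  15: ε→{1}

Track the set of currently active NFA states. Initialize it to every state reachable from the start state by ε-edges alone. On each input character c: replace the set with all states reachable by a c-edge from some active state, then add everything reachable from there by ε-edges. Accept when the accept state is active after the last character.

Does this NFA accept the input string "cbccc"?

initial (ε-close {0}): {0,2,4,8,10,12}
'c' @ 1: {9,11,14}
'b' @ 2: {}  — state set empty
rest 'ccc' ignored (set empty)
end set {} — state 1 not in

Answer: REJECT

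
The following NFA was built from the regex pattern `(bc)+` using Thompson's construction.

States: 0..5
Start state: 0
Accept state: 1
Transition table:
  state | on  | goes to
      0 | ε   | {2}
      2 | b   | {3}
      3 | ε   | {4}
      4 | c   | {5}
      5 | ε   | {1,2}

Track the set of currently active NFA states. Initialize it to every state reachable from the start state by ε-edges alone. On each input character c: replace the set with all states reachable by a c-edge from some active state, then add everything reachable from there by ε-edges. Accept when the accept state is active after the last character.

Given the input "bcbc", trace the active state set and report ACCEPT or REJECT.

S₀ = ε-closure({0}) = {0,2}
'b' @ 1: {3,4}
'c' @ 2: {1,2,5}  (accept∈set)
'b' @ 3: {3,4}
'c' @ 4: {1,2,5}  (accept∈set)
final: {1,2,5}; accept 1 in set

Answer: ACCEPT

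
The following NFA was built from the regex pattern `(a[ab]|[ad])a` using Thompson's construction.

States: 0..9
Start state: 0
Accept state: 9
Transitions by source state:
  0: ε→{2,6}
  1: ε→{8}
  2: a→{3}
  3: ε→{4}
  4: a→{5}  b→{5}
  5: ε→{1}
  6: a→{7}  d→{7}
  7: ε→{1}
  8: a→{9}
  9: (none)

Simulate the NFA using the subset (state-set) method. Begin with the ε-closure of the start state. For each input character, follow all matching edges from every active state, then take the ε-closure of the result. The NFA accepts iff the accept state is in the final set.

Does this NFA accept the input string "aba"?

Answer: ACCEPT

Derivation:
S₀ = ε-closure({0}) = {0,2,6}
'a' @ 1: {1,3,4,7,8}
'b' @ 2: {1,5,8}
'a' @ 3: {9}  [accepting]
final: {9}; accept 9 in set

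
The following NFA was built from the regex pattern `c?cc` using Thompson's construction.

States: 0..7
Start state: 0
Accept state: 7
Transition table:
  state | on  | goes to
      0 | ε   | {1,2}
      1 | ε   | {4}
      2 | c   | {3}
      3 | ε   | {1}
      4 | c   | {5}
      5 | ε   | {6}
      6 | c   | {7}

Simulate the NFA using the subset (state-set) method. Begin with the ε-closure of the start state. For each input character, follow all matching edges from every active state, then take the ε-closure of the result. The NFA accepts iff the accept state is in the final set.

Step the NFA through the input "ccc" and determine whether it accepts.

Answer: ACCEPT

Steps:
start: ε-closure({0}) = {0,1,2,4}
'c' @ 1: {1,3,4,5,6}
'c' @ 2: {5,6,7}  ✓accept
'c' @ 3: {7}  ✓accept
final: {7}; accept 7 in set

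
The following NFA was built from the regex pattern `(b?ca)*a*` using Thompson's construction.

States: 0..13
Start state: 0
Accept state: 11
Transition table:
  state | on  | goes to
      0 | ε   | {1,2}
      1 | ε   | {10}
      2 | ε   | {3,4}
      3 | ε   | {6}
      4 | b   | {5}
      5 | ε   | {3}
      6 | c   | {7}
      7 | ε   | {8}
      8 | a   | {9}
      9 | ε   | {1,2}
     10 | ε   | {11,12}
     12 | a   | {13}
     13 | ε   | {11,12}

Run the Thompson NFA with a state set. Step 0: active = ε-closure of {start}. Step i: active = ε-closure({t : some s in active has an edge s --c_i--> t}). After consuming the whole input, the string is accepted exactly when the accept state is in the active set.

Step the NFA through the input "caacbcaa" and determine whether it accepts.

Answer: REJECT

Trace:
S₀ = ε-closure({0}) = {0,1,2,3,4,6,10,11,12}
'c' @ 1: {7,8}
'a' @ 2: {1,2,3,4,6,9,10,11,12}  [accepting]
'a' @ 3: {11,12,13}  [accepting]
'c' @ 4: {}  — dead — no transitions
rest 'bcaa' ignored (set empty)
end set {} — state 11 not in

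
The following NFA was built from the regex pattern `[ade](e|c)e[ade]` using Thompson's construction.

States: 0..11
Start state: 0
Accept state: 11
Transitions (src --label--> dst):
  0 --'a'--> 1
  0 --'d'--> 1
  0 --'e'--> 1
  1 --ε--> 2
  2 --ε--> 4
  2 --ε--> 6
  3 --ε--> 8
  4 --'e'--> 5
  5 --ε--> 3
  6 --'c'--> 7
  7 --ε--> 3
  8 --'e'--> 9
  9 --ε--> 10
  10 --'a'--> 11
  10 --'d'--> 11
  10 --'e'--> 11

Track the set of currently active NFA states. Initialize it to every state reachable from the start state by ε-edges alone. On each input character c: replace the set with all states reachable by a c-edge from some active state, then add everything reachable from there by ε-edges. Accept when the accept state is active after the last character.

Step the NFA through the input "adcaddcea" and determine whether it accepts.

S₀ = ε-closure({0}) = {0}
'a' @ 1: {1,2,4,6}
'd' @ 2: {}  — dead — no transitions
rest 'caddcea' ignored (set empty)
after full input: {}  (accept=11 not in)

Answer: REJECT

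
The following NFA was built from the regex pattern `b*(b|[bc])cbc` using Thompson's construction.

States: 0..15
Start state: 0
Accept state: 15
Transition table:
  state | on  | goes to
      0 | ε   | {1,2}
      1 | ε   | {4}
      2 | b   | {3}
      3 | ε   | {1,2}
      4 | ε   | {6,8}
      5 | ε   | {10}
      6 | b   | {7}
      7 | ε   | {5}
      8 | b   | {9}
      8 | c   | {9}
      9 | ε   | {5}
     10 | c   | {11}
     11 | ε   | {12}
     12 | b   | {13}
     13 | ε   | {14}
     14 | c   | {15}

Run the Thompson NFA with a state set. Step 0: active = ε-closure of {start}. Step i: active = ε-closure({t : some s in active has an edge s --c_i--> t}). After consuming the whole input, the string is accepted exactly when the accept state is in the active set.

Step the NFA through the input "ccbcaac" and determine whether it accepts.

initial (ε-close {0}): {0,1,2,4,6,8}
'c' @ 1: {5,9,10}
'c' @ 2: {11,12}
'b' @ 3: {13,14}
'c' @ 4: {15}  ✓accept
'a' @ 5: {}  — no active states
rest 'ac' ignored (set empty)
end set {} — state 15 not in

Answer: REJECT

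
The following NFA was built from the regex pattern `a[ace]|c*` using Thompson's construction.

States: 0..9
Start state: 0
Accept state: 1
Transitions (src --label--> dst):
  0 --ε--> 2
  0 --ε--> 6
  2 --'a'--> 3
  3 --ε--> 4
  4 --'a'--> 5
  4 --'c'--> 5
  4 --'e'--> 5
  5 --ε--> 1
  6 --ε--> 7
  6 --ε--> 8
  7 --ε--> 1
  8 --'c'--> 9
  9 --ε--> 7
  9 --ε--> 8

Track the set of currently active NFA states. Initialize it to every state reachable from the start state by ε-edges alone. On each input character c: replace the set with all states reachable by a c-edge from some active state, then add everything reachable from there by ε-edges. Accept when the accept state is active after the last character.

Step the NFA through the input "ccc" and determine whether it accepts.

initial (ε-close {0}): {0,1,2,6,7,8}
'c' @ 1: {1,7,8,9}  (accept∈set)
'c' @ 2: {1,7,8,9}  (accept∈set)
'c' @ 3: {1,7,8,9}  (accept∈set)
end set {1,7,8,9} — state 1 in

Answer: ACCEPT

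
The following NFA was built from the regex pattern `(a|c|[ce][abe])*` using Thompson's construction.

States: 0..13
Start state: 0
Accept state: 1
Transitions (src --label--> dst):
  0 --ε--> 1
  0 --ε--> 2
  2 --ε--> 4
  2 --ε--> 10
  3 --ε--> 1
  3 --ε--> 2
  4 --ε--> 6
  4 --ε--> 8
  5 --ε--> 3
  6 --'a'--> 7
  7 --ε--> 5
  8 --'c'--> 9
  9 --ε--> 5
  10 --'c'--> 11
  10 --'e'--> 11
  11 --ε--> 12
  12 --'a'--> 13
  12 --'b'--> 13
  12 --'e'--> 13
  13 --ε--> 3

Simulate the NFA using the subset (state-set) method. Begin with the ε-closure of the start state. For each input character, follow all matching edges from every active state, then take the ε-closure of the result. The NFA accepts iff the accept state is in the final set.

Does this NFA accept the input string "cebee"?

Answer: ACCEPT

Derivation:
initial (ε-close {0}): {0,1,2,4,6,8,10}
'c' @ 1: {1,2,3,4,5,6,8,9,10,11,12}  [accepting]
'e' @ 2: {1,2,3,4,6,8,10,11,12,13}  [accepting]
'b' @ 3: {1,2,3,4,6,8,10,13}  [accepting]
'e' @ 4: {11,12}
'e' @ 5: {1,2,3,4,6,8,10,13}  [accepting]
final: {1,2,3,4,6,8,10,13}; accept 1 in set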